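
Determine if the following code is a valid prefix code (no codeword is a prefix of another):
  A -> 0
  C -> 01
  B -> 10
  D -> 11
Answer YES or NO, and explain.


Checking each pair (does one codeword prefix another?):
  A='0' vs C='01': prefix -- VIOLATION

NO -- this is NOT a valid prefix code. A (0) is a prefix of C (01).


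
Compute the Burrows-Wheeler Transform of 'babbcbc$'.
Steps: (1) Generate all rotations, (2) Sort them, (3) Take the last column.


Rotations (sorted):
  0: $babbcbc -> last char: c
  1: abbcbc$b -> last char: b
  2: babbcbc$ -> last char: $
  3: bbcbc$ba -> last char: a
  4: bc$babbc -> last char: c
  5: bcbc$bab -> last char: b
  6: c$babbcb -> last char: b
  7: cbc$babb -> last char: b


BWT = cb$acbbb


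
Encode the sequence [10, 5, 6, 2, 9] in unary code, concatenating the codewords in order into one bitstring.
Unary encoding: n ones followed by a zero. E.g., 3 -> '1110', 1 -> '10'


Encode each number as n ones followed by a terminating 0:
  10 -> 11111111110 (11 bits)
  5 -> 111110 (6 bits)
  6 -> 1111110 (7 bits)
  2 -> 110 (3 bits)
  9 -> 1111111110 (10 bits)
Total length = 11 + 6 + 7 + 3 + 10 = 37 bits.

Unary([10, 5, 6, 2, 9]) = 1111111111011111011111101101111111110 (37 bits)


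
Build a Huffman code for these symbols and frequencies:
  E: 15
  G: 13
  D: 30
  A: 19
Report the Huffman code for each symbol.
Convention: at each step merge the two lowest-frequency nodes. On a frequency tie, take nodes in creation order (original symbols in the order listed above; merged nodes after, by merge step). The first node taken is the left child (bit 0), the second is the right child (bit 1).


Huffman tree construction:
Step 1: Merge G(13) + E(15) = 28
Step 2: Merge A(19) + (G+E)(28) = 47
Step 3: Merge D(30) + (A+(G+E))(47) = 77
Read each symbol's code off the tree from the root (left child = 0, right child = 1).

Codes:
  E: 111 (length 3)
  G: 110 (length 3)
  D: 0 (length 1)
  A: 10 (length 2)
Average code length: 152/77 = 1.9740 bits/symbol


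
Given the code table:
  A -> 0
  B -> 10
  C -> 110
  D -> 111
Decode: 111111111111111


Decoding:
111 -> D
111 -> D
111 -> D
111 -> D
111 -> D


Result: DDDDD


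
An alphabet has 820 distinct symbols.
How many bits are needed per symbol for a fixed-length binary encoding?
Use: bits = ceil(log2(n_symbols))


log2(820) = 9.6795
Bracket: 2^9 = 512 < 820 <= 2^10 = 1024
So ceil(log2(820)) = 10

bits = ceil(log2(820)) = ceil(9.6795) = 10 bits


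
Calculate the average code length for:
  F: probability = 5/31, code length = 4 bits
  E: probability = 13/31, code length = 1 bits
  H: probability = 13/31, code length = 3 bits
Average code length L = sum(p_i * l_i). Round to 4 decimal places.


Weighted contributions p_i * l_i:
  F: (5/31) * 4 = 20/31
  E: (13/31) * 1 = 13/31
  H: (13/31) * 3 = 39/31
Sum = (20 + 13 + 39)/31 = 72/31

L = 72/31 = 2.3226 bits/symbol


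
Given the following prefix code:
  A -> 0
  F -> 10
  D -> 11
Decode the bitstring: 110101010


Decoding step by step:
Bits 11 -> D
Bits 0 -> A
Bits 10 -> F
Bits 10 -> F
Bits 10 -> F


Decoded message: DAFFF


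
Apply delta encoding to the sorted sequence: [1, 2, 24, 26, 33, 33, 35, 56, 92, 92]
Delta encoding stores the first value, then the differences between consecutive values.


First value: 1
Deltas:
  2 - 1 = 1
  24 - 2 = 22
  26 - 24 = 2
  33 - 26 = 7
  33 - 33 = 0
  35 - 33 = 2
  56 - 35 = 21
  92 - 56 = 36
  92 - 92 = 0


Delta encoded: [1, 1, 22, 2, 7, 0, 2, 21, 36, 0]


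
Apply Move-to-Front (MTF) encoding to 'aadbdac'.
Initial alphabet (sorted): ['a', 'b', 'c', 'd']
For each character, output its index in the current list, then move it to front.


MTF encoding:
'a': index 0 in ['a', 'b', 'c', 'd'] -> ['a', 'b', 'c', 'd']
'a': index 0 in ['a', 'b', 'c', 'd'] -> ['a', 'b', 'c', 'd']
'd': index 3 in ['a', 'b', 'c', 'd'] -> ['d', 'a', 'b', 'c']
'b': index 2 in ['d', 'a', 'b', 'c'] -> ['b', 'd', 'a', 'c']
'd': index 1 in ['b', 'd', 'a', 'c'] -> ['d', 'b', 'a', 'c']
'a': index 2 in ['d', 'b', 'a', 'c'] -> ['a', 'd', 'b', 'c']
'c': index 3 in ['a', 'd', 'b', 'c'] -> ['c', 'a', 'd', 'b']


Output: [0, 0, 3, 2, 1, 2, 3]


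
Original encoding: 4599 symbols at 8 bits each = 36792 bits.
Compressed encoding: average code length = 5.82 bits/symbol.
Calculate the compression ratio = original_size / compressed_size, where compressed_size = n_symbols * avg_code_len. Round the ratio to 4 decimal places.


original_size = n_symbols * orig_bits = 4599 * 8 = 36792 bits
compressed_size = n_symbols * avg_code_len = 4599 * 5.82 = 26766.18 bits
ratio = original_size / compressed_size = 36792 / 26766.18 = 1.3746

Compression ratio = 1.3746


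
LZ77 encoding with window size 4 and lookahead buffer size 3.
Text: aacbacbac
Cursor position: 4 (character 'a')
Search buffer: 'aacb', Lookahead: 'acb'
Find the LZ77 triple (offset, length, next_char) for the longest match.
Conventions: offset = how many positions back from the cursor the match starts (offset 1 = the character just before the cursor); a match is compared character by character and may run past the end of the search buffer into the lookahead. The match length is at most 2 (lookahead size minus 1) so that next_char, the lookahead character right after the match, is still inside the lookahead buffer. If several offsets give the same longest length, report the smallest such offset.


Try each offset into the search buffer:
  offset=1 (pos 3, char 'b'): match length 0
  offset=2 (pos 2, char 'c'): match length 0
  offset=3 (pos 1, char 'a'): match length 2
  offset=4 (pos 0, char 'a'): match length 1
Longest match has length 2 at offset 3.
next_char = character at position 4 + 2 = 6 -> 'b'

Best match: offset=3, length=2 (matching 'ac' starting at position 1)
LZ77 triple: (3, 2, 'b')


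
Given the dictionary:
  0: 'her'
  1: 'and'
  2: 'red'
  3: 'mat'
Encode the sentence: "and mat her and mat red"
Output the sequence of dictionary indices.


Look up each word in the dictionary:
  'and' -> 1
  'mat' -> 3
  'her' -> 0
  'and' -> 1
  'mat' -> 3
  'red' -> 2

Encoded: [1, 3, 0, 1, 3, 2]


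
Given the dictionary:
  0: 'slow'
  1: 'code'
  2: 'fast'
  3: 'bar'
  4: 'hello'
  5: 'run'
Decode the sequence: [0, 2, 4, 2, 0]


Look up each index in the dictionary:
  0 -> 'slow'
  2 -> 'fast'
  4 -> 'hello'
  2 -> 'fast'
  0 -> 'slow'

Decoded: "slow fast hello fast slow"


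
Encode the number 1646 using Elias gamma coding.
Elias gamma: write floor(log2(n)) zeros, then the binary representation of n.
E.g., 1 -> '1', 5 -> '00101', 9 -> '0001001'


num_bits = floor(log2(1646)) + 1 = 11
leading_zeros = num_bits - 1 = 10
binary(1646) = 11001101110

Elias gamma(1646) = '0000000000' + '11001101110' = 000000000011001101110 (21 bits)


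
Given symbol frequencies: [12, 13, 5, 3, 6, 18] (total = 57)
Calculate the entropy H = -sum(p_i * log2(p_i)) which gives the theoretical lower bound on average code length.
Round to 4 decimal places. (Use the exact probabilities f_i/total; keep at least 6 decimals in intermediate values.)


Per-symbol terms -p_i * log2(p_i) with p_i = f_i/57:
  p = 12/57 = 0.210526: log2(p) = -2.247928, -p*log2(p) = 0.473248
  p = 13/57 = 0.228070: log2(p) = -2.132450, -p*log2(p) = 0.486348
  p = 5/57 = 0.087719: log2(p) = -3.510962, -p*log2(p) = 0.307979
  p = 3/57 = 0.052632: log2(p) = -4.247928, -p*log2(p) = 0.223575
  p = 6/57 = 0.105263: log2(p) = -3.247928, -p*log2(p) = 0.341887
  p = 18/57 = 0.315789: log2(p) = -1.662965, -p*log2(p) = 0.525147
H = 0.473248 + 0.486348 + 0.307979 + 0.223575 + 0.341887 + 0.525147 = 2.358184

H = 2.3582 bits/symbol


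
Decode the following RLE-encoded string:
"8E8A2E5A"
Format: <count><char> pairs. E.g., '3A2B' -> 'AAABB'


Expanding each <count><char> pair:
  8E -> 'EEEEEEEE'
  8A -> 'AAAAAAAA'
  2E -> 'EE'
  5A -> 'AAAAA'

Decoded = EEEEEEEEAAAAAAAAEEAAAAA


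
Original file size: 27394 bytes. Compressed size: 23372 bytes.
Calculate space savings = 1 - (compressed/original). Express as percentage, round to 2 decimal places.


ratio = compressed/original = 23372/27394 = 0.85318
savings = 1 - ratio = 1 - 0.85318 = 0.14682
as a percentage: 0.14682 * 100 = 14.68%

Space savings = 1 - 23372/27394 = 14.68%


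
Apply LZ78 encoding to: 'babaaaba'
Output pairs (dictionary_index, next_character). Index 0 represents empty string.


LZ78 encoding steps:
Dictionary: {0: ''}
Step 1: w='' (idx 0), next='b' -> output (0, 'b'), add 'b' as idx 1
Step 2: w='' (idx 0), next='a' -> output (0, 'a'), add 'a' as idx 2
Step 3: w='b' (idx 1), next='a' -> output (1, 'a'), add 'ba' as idx 3
Step 4: w='a' (idx 2), next='a' -> output (2, 'a'), add 'aa' as idx 4
Step 5: w='ba' (idx 3), end of input -> output (3, '')


Encoded: [(0, 'b'), (0, 'a'), (1, 'a'), (2, 'a'), (3, '')]


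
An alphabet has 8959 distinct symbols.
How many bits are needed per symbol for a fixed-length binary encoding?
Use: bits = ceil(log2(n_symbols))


log2(8959) = 13.1291
Bracket: 2^13 = 8192 < 8959 <= 2^14 = 16384
So ceil(log2(8959)) = 14

bits = ceil(log2(8959)) = ceil(13.1291) = 14 bits


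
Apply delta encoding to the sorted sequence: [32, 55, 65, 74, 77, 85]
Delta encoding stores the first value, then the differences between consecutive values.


First value: 32
Deltas:
  55 - 32 = 23
  65 - 55 = 10
  74 - 65 = 9
  77 - 74 = 3
  85 - 77 = 8


Delta encoded: [32, 23, 10, 9, 3, 8]


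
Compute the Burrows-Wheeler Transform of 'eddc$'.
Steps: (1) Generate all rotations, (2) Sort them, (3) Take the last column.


Rotations (sorted):
  0: $eddc -> last char: c
  1: c$edd -> last char: d
  2: dc$ed -> last char: d
  3: ddc$e -> last char: e
  4: eddc$ -> last char: $


BWT = cdde$


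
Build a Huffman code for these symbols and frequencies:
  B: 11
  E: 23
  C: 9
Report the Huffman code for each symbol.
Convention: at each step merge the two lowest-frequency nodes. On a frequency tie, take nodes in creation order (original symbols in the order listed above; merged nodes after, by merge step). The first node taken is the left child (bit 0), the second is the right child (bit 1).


Huffman tree construction:
Step 1: Merge C(9) + B(11) = 20
Step 2: Merge (C+B)(20) + E(23) = 43
Read each symbol's code off the tree from the root (left child = 0, right child = 1).

Codes:
  B: 01 (length 2)
  E: 1 (length 1)
  C: 00 (length 2)
Average code length: 63/43 = 1.4651 bits/symbol


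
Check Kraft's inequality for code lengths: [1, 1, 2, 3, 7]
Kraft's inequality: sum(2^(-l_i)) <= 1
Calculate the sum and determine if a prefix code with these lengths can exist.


Sum = 2^(-1) + 2^(-1) + 2^(-2) + 2^(-3) + 2^(-7)
    = 0.5 + 0.5 + 0.25 + 0.125 + 0.0078125
    = 177/128 = 1.3828125
Since 1.3828125 > 1, Kraft's inequality is NOT satisfied.
A prefix code with these lengths CANNOT exist.

Kraft sum = 1.3828125. Not satisfied.


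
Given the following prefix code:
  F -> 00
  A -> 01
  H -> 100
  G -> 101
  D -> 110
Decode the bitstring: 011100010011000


Decoding step by step:
Bits 01 -> A
Bits 110 -> D
Bits 00 -> F
Bits 100 -> H
Bits 110 -> D
Bits 00 -> F


Decoded message: ADFHDF


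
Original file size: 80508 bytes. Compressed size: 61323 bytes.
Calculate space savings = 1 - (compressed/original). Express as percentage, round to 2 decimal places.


ratio = compressed/original = 61323/80508 = 0.761701
savings = 1 - ratio = 1 - 0.761701 = 0.238299
as a percentage: 0.238299 * 100 = 23.83%

Space savings = 1 - 61323/80508 = 23.83%


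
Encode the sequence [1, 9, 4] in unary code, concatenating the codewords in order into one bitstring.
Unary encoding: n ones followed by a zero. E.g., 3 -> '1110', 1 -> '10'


Encode each number as n ones followed by a terminating 0:
  1 -> 10 (2 bits)
  9 -> 1111111110 (10 bits)
  4 -> 11110 (5 bits)
Total length = 2 + 10 + 5 = 17 bits.

Unary([1, 9, 4]) = 10111111111011110 (17 bits)


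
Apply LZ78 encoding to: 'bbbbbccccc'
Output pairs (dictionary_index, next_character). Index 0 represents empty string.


LZ78 encoding steps:
Dictionary: {0: ''}
Step 1: w='' (idx 0), next='b' -> output (0, 'b'), add 'b' as idx 1
Step 2: w='b' (idx 1), next='b' -> output (1, 'b'), add 'bb' as idx 2
Step 3: w='bb' (idx 2), next='c' -> output (2, 'c'), add 'bbc' as idx 3
Step 4: w='' (idx 0), next='c' -> output (0, 'c'), add 'c' as idx 4
Step 5: w='c' (idx 4), next='c' -> output (4, 'c'), add 'cc' as idx 5
Step 6: w='c' (idx 4), end of input -> output (4, '')


Encoded: [(0, 'b'), (1, 'b'), (2, 'c'), (0, 'c'), (4, 'c'), (4, '')]


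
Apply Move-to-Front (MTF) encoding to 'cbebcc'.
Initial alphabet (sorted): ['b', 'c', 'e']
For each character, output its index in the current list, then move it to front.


MTF encoding:
'c': index 1 in ['b', 'c', 'e'] -> ['c', 'b', 'e']
'b': index 1 in ['c', 'b', 'e'] -> ['b', 'c', 'e']
'e': index 2 in ['b', 'c', 'e'] -> ['e', 'b', 'c']
'b': index 1 in ['e', 'b', 'c'] -> ['b', 'e', 'c']
'c': index 2 in ['b', 'e', 'c'] -> ['c', 'b', 'e']
'c': index 0 in ['c', 'b', 'e'] -> ['c', 'b', 'e']


Output: [1, 1, 2, 1, 2, 0]


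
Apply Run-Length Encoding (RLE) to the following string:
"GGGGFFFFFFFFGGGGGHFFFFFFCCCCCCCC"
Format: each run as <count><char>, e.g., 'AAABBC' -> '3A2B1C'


Scanning runs left to right:
  i=0: run of 'G' x 4 -> '4G'
  i=4: run of 'F' x 8 -> '8F'
  i=12: run of 'G' x 5 -> '5G'
  i=17: run of 'H' x 1 -> '1H'
  i=18: run of 'F' x 6 -> '6F'
  i=24: run of 'C' x 8 -> '8C'

RLE = 4G8F5G1H6F8C


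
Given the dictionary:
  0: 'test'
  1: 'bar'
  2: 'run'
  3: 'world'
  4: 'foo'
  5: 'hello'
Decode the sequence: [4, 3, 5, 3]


Look up each index in the dictionary:
  4 -> 'foo'
  3 -> 'world'
  5 -> 'hello'
  3 -> 'world'

Decoded: "foo world hello world"


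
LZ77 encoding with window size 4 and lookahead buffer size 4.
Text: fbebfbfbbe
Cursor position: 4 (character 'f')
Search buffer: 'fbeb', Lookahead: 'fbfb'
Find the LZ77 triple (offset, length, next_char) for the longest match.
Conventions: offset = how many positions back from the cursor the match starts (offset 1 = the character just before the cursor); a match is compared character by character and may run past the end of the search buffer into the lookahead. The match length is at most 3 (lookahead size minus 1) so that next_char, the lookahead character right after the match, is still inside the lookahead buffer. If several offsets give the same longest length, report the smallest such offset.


Try each offset into the search buffer:
  offset=1 (pos 3, char 'b'): match length 0
  offset=2 (pos 2, char 'e'): match length 0
  offset=3 (pos 1, char 'b'): match length 0
  offset=4 (pos 0, char 'f'): match length 2
Longest match has length 2 at offset 4.
next_char = character at position 4 + 2 = 6 -> 'f'

Best match: offset=4, length=2 (matching 'fb' starting at position 0)
LZ77 triple: (4, 2, 'f')


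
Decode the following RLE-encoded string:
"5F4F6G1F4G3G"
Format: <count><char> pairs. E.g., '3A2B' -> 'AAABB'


Expanding each <count><char> pair:
  5F -> 'FFFFF'
  4F -> 'FFFF'
  6G -> 'GGGGGG'
  1F -> 'F'
  4G -> 'GGGG'
  3G -> 'GGG'

Decoded = FFFFFFFFFGGGGGGFGGGGGGG


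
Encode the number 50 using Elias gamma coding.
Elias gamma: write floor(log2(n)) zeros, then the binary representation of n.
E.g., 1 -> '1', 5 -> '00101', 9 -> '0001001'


num_bits = floor(log2(50)) + 1 = 6
leading_zeros = num_bits - 1 = 5
binary(50) = 110010

Elias gamma(50) = '00000' + '110010' = 00000110010 (11 bits)


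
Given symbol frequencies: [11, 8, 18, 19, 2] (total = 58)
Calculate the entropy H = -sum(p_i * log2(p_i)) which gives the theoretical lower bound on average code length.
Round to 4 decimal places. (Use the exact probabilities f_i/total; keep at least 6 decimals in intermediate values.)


Per-symbol terms -p_i * log2(p_i) with p_i = f_i/58:
  p = 11/58 = 0.189655: log2(p) = -2.398549, -p*log2(p) = 0.454897
  p = 8/58 = 0.137931: log2(p) = -2.857981, -p*log2(p) = 0.394204
  p = 18/58 = 0.310345: log2(p) = -1.688056, -p*log2(p) = 0.523879
  p = 19/58 = 0.327586: log2(p) = -1.610053, -p*log2(p) = 0.527431
  p = 2/58 = 0.034483: log2(p) = -4.857981, -p*log2(p) = 0.167517
H = 0.454897 + 0.394204 + 0.523879 + 0.527431 + 0.167517 = 2.067928

H = 2.0679 bits/symbol


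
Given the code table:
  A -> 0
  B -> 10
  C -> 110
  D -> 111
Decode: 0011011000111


Decoding:
0 -> A
0 -> A
110 -> C
110 -> C
0 -> A
0 -> A
111 -> D


Result: AACCAAD


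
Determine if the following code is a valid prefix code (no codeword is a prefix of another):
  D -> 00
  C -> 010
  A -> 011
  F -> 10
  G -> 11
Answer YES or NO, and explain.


Checking each pair (does one codeword prefix another?):
  D='00' vs C='010': no prefix
  D='00' vs A='011': no prefix
  D='00' vs F='10': no prefix
  D='00' vs G='11': no prefix
  C='010' vs D='00': no prefix
  C='010' vs A='011': no prefix
  C='010' vs F='10': no prefix
  C='010' vs G='11': no prefix
  A='011' vs D='00': no prefix
  A='011' vs C='010': no prefix
  A='011' vs F='10': no prefix
  A='011' vs G='11': no prefix
  F='10' vs D='00': no prefix
  F='10' vs C='010': no prefix
  F='10' vs A='011': no prefix
  F='10' vs G='11': no prefix
  G='11' vs D='00': no prefix
  G='11' vs C='010': no prefix
  G='11' vs A='011': no prefix
  G='11' vs F='10': no prefix
No violation found over all pairs.

YES -- this is a valid prefix code. No codeword is a prefix of any other codeword.


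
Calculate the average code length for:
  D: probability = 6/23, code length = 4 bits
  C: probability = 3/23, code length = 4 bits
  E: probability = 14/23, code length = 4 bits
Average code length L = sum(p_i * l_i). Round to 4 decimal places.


Weighted contributions p_i * l_i:
  D: (6/23) * 4 = 24/23
  C: (3/23) * 4 = 12/23
  E: (14/23) * 4 = 56/23
Sum = (24 + 12 + 56)/23 = 92/23

L = 92/23 = 4.0000 bits/symbol


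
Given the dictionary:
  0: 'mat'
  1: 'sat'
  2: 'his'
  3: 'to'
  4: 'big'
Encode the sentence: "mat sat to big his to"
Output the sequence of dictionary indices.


Look up each word in the dictionary:
  'mat' -> 0
  'sat' -> 1
  'to' -> 3
  'big' -> 4
  'his' -> 2
  'to' -> 3

Encoded: [0, 1, 3, 4, 2, 3]


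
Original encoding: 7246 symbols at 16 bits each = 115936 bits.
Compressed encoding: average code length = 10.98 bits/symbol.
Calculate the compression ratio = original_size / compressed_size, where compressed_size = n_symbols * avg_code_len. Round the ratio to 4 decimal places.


original_size = n_symbols * orig_bits = 7246 * 16 = 115936 bits
compressed_size = n_symbols * avg_code_len = 7246 * 10.98 = 79561.08 bits
ratio = original_size / compressed_size = 115936 / 79561.08 = 1.4572

Compression ratio = 1.4572


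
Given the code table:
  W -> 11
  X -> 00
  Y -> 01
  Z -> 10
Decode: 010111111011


Decoding:
01 -> Y
01 -> Y
11 -> W
11 -> W
10 -> Z
11 -> W


Result: YYWWZW


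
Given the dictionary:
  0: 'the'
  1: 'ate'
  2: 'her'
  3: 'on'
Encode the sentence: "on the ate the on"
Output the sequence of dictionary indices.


Look up each word in the dictionary:
  'on' -> 3
  'the' -> 0
  'ate' -> 1
  'the' -> 0
  'on' -> 3

Encoded: [3, 0, 1, 0, 3]


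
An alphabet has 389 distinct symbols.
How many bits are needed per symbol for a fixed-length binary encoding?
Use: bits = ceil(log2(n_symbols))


log2(389) = 8.6036
Bracket: 2^8 = 256 < 389 <= 2^9 = 512
So ceil(log2(389)) = 9

bits = ceil(log2(389)) = ceil(8.6036) = 9 bits


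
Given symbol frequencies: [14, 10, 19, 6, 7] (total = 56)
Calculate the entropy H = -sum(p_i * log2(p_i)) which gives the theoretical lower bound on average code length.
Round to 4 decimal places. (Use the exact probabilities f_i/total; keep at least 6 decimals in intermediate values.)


Per-symbol terms -p_i * log2(p_i) with p_i = f_i/56:
  p = 14/56 = 0.250000: log2(p) = -2.000000, -p*log2(p) = 0.500000
  p = 10/56 = 0.178571: log2(p) = -2.485427, -p*log2(p) = 0.443826
  p = 19/56 = 0.339286: log2(p) = -1.559427, -p*log2(p) = 0.529091
  p = 6/56 = 0.107143: log2(p) = -3.222392, -p*log2(p) = 0.345256
  p = 7/56 = 0.125000: log2(p) = -3.000000, -p*log2(p) = 0.375000
H = 0.500000 + 0.443826 + 0.529091 + 0.345256 + 0.375000 = 2.193173

H = 2.1932 bits/symbol


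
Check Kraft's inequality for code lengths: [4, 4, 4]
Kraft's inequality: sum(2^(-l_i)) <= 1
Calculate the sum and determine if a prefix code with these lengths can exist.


Sum = 2^(-4) + 2^(-4) + 2^(-4)
    = 0.0625 + 0.0625 + 0.0625
    = 3/16 = 0.1875
Since 0.1875 <= 1, Kraft's inequality IS satisfied.
A prefix code with these lengths CAN exist.

Kraft sum = 0.1875. Satisfied.


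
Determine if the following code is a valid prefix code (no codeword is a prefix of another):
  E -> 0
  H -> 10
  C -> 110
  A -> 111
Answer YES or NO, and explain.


Checking each pair (does one codeword prefix another?):
  E='0' vs H='10': no prefix
  E='0' vs C='110': no prefix
  E='0' vs A='111': no prefix
  H='10' vs E='0': no prefix
  H='10' vs C='110': no prefix
  H='10' vs A='111': no prefix
  C='110' vs E='0': no prefix
  C='110' vs H='10': no prefix
  C='110' vs A='111': no prefix
  A='111' vs E='0': no prefix
  A='111' vs H='10': no prefix
  A='111' vs C='110': no prefix
No violation found over all pairs.

YES -- this is a valid prefix code. No codeword is a prefix of any other codeword.


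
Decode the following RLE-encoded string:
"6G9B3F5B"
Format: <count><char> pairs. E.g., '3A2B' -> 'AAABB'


Expanding each <count><char> pair:
  6G -> 'GGGGGG'
  9B -> 'BBBBBBBBB'
  3F -> 'FFF'
  5B -> 'BBBBB'

Decoded = GGGGGGBBBBBBBBBFFFBBBBB


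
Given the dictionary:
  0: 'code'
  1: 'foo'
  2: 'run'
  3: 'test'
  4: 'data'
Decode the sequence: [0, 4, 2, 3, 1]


Look up each index in the dictionary:
  0 -> 'code'
  4 -> 'data'
  2 -> 'run'
  3 -> 'test'
  1 -> 'foo'

Decoded: "code data run test foo"


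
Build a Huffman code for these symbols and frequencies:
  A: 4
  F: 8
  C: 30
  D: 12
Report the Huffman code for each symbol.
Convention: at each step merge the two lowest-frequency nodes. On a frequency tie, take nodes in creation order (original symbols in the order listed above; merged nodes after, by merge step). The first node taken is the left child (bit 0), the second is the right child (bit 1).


Huffman tree construction:
Step 1: Merge A(4) + F(8) = 12
Step 2: Merge D(12) + (A+F)(12) = 24
Step 3: Merge (D+(A+F))(24) + C(30) = 54
Read each symbol's code off the tree from the root (left child = 0, right child = 1).

Codes:
  A: 010 (length 3)
  F: 011 (length 3)
  C: 1 (length 1)
  D: 00 (length 2)
Average code length: 90/54 = 1.6667 bits/symbol


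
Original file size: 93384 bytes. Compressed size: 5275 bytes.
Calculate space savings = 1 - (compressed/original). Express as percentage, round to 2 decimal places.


ratio = compressed/original = 5275/93384 = 0.056487
savings = 1 - ratio = 1 - 0.056487 = 0.943513
as a percentage: 0.943513 * 100 = 94.35%

Space savings = 1 - 5275/93384 = 94.35%


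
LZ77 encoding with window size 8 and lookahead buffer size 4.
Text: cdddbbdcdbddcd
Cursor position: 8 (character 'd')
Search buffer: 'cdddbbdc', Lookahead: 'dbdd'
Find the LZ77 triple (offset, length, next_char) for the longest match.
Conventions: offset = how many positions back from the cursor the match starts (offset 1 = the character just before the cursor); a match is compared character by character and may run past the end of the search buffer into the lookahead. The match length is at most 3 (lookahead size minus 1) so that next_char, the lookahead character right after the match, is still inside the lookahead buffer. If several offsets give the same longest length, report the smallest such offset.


Try each offset into the search buffer:
  offset=1 (pos 7, char 'c'): match length 0
  offset=2 (pos 6, char 'd'): match length 1
  offset=3 (pos 5, char 'b'): match length 0
  offset=4 (pos 4, char 'b'): match length 0
  offset=5 (pos 3, char 'd'): match length 2
  offset=6 (pos 2, char 'd'): match length 1
  offset=7 (pos 1, char 'd'): match length 1
  offset=8 (pos 0, char 'c'): match length 0
Longest match has length 2 at offset 5.
next_char = character at position 8 + 2 = 10 -> 'd'

Best match: offset=5, length=2 (matching 'db' starting at position 3)
LZ77 triple: (5, 2, 'd')


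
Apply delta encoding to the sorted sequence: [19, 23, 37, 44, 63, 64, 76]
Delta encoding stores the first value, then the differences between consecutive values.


First value: 19
Deltas:
  23 - 19 = 4
  37 - 23 = 14
  44 - 37 = 7
  63 - 44 = 19
  64 - 63 = 1
  76 - 64 = 12


Delta encoded: [19, 4, 14, 7, 19, 1, 12]


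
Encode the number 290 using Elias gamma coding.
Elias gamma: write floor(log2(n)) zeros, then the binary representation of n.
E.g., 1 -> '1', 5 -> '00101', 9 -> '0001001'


num_bits = floor(log2(290)) + 1 = 9
leading_zeros = num_bits - 1 = 8
binary(290) = 100100010

Elias gamma(290) = '00000000' + '100100010' = 00000000100100010 (17 bits)


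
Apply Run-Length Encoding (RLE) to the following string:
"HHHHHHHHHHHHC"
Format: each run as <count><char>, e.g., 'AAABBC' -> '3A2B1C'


Scanning runs left to right:
  i=0: run of 'H' x 12 -> '12H'
  i=12: run of 'C' x 1 -> '1C'

RLE = 12H1C


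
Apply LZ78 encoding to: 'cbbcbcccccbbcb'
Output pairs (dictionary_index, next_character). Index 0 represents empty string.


LZ78 encoding steps:
Dictionary: {0: ''}
Step 1: w='' (idx 0), next='c' -> output (0, 'c'), add 'c' as idx 1
Step 2: w='' (idx 0), next='b' -> output (0, 'b'), add 'b' as idx 2
Step 3: w='b' (idx 2), next='c' -> output (2, 'c'), add 'bc' as idx 3
Step 4: w='bc' (idx 3), next='c' -> output (3, 'c'), add 'bcc' as idx 4
Step 5: w='c' (idx 1), next='c' -> output (1, 'c'), add 'cc' as idx 5
Step 6: w='c' (idx 1), next='b' -> output (1, 'b'), add 'cb' as idx 6
Step 7: w='bc' (idx 3), next='b' -> output (3, 'b'), add 'bcb' as idx 7


Encoded: [(0, 'c'), (0, 'b'), (2, 'c'), (3, 'c'), (1, 'c'), (1, 'b'), (3, 'b')]


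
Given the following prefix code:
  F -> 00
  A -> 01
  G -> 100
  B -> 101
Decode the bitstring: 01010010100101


Decoding step by step:
Bits 01 -> A
Bits 01 -> A
Bits 00 -> F
Bits 101 -> B
Bits 00 -> F
Bits 101 -> B


Decoded message: AAFBFB


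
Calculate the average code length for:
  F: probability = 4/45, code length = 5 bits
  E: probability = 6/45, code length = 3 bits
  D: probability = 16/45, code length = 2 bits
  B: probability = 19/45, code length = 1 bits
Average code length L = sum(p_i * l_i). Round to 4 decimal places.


Weighted contributions p_i * l_i:
  F: (4/45) * 5 = 20/45
  E: (6/45) * 3 = 18/45
  D: (16/45) * 2 = 32/45
  B: (19/45) * 1 = 19/45
Sum = (20 + 18 + 32 + 19)/45 = 89/45

L = 89/45 = 1.9778 bits/symbol


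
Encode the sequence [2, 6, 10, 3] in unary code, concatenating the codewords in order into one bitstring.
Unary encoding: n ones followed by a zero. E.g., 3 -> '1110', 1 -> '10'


Encode each number as n ones followed by a terminating 0:
  2 -> 110 (3 bits)
  6 -> 1111110 (7 bits)
  10 -> 11111111110 (11 bits)
  3 -> 1110 (4 bits)
Total length = 3 + 7 + 11 + 4 = 25 bits.

Unary([2, 6, 10, 3]) = 1101111110111111111101110 (25 bits)


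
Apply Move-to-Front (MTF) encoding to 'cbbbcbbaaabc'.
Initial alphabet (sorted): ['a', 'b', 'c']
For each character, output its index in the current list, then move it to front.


MTF encoding:
'c': index 2 in ['a', 'b', 'c'] -> ['c', 'a', 'b']
'b': index 2 in ['c', 'a', 'b'] -> ['b', 'c', 'a']
'b': index 0 in ['b', 'c', 'a'] -> ['b', 'c', 'a']
'b': index 0 in ['b', 'c', 'a'] -> ['b', 'c', 'a']
'c': index 1 in ['b', 'c', 'a'] -> ['c', 'b', 'a']
'b': index 1 in ['c', 'b', 'a'] -> ['b', 'c', 'a']
'b': index 0 in ['b', 'c', 'a'] -> ['b', 'c', 'a']
'a': index 2 in ['b', 'c', 'a'] -> ['a', 'b', 'c']
'a': index 0 in ['a', 'b', 'c'] -> ['a', 'b', 'c']
'a': index 0 in ['a', 'b', 'c'] -> ['a', 'b', 'c']
'b': index 1 in ['a', 'b', 'c'] -> ['b', 'a', 'c']
'c': index 2 in ['b', 'a', 'c'] -> ['c', 'b', 'a']


Output: [2, 2, 0, 0, 1, 1, 0, 2, 0, 0, 1, 2]


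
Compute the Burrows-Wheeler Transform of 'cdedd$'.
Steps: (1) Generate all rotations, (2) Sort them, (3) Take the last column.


Rotations (sorted):
  0: $cdedd -> last char: d
  1: cdedd$ -> last char: $
  2: d$cded -> last char: d
  3: dd$cde -> last char: e
  4: dedd$c -> last char: c
  5: edd$cd -> last char: d


BWT = d$decd


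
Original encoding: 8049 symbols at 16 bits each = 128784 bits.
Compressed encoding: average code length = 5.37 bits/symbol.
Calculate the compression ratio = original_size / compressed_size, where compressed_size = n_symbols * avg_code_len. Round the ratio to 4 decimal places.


original_size = n_symbols * orig_bits = 8049 * 16 = 128784 bits
compressed_size = n_symbols * avg_code_len = 8049 * 5.37 = 43223.13 bits
ratio = original_size / compressed_size = 128784 / 43223.13 = 2.9795

Compression ratio = 2.9795


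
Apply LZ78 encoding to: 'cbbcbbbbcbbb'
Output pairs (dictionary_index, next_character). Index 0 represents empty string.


LZ78 encoding steps:
Dictionary: {0: ''}
Step 1: w='' (idx 0), next='c' -> output (0, 'c'), add 'c' as idx 1
Step 2: w='' (idx 0), next='b' -> output (0, 'b'), add 'b' as idx 2
Step 3: w='b' (idx 2), next='c' -> output (2, 'c'), add 'bc' as idx 3
Step 4: w='b' (idx 2), next='b' -> output (2, 'b'), add 'bb' as idx 4
Step 5: w='bb' (idx 4), next='c' -> output (4, 'c'), add 'bbc' as idx 5
Step 6: w='bb' (idx 4), next='b' -> output (4, 'b'), add 'bbb' as idx 6


Encoded: [(0, 'c'), (0, 'b'), (2, 'c'), (2, 'b'), (4, 'c'), (4, 'b')]


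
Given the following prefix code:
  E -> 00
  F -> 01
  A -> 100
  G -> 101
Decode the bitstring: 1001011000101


Decoding step by step:
Bits 100 -> A
Bits 101 -> G
Bits 100 -> A
Bits 01 -> F
Bits 01 -> F


Decoded message: AGAFF


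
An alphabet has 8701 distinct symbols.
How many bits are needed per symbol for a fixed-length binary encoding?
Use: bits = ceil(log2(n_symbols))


log2(8701) = 13.087
Bracket: 2^13 = 8192 < 8701 <= 2^14 = 16384
So ceil(log2(8701)) = 14

bits = ceil(log2(8701)) = ceil(13.087) = 14 bits


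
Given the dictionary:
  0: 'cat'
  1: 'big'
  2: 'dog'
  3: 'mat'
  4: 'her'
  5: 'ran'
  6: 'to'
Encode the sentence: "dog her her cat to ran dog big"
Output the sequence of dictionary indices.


Look up each word in the dictionary:
  'dog' -> 2
  'her' -> 4
  'her' -> 4
  'cat' -> 0
  'to' -> 6
  'ran' -> 5
  'dog' -> 2
  'big' -> 1

Encoded: [2, 4, 4, 0, 6, 5, 2, 1]


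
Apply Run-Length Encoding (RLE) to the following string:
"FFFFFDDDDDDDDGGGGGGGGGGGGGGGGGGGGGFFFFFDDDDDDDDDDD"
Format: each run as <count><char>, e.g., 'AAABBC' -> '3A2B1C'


Scanning runs left to right:
  i=0: run of 'F' x 5 -> '5F'
  i=5: run of 'D' x 8 -> '8D'
  i=13: run of 'G' x 21 -> '21G'
  i=34: run of 'F' x 5 -> '5F'
  i=39: run of 'D' x 11 -> '11D'

RLE = 5F8D21G5F11D


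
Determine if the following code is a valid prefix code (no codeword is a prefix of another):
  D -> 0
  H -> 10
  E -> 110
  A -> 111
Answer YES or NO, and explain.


Checking each pair (does one codeword prefix another?):
  D='0' vs H='10': no prefix
  D='0' vs E='110': no prefix
  D='0' vs A='111': no prefix
  H='10' vs D='0': no prefix
  H='10' vs E='110': no prefix
  H='10' vs A='111': no prefix
  E='110' vs D='0': no prefix
  E='110' vs H='10': no prefix
  E='110' vs A='111': no prefix
  A='111' vs D='0': no prefix
  A='111' vs H='10': no prefix
  A='111' vs E='110': no prefix
No violation found over all pairs.

YES -- this is a valid prefix code. No codeword is a prefix of any other codeword.


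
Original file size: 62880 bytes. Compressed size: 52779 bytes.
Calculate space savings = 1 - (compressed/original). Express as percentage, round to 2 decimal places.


ratio = compressed/original = 52779/62880 = 0.839361
savings = 1 - ratio = 1 - 0.839361 = 0.160639
as a percentage: 0.160639 * 100 = 16.06%

Space savings = 1 - 52779/62880 = 16.06%


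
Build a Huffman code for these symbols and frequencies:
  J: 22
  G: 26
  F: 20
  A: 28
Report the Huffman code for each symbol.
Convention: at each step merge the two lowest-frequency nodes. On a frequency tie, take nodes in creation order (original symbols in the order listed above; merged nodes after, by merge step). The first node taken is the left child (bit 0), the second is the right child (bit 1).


Huffman tree construction:
Step 1: Merge F(20) + J(22) = 42
Step 2: Merge G(26) + A(28) = 54
Step 3: Merge (F+J)(42) + (G+A)(54) = 96
Read each symbol's code off the tree from the root (left child = 0, right child = 1).

Codes:
  J: 01 (length 2)
  G: 10 (length 2)
  F: 00 (length 2)
  A: 11 (length 2)
Average code length: 192/96 = 2.0000 bits/symbol


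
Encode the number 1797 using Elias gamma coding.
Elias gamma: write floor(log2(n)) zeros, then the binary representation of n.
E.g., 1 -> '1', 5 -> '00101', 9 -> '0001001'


num_bits = floor(log2(1797)) + 1 = 11
leading_zeros = num_bits - 1 = 10
binary(1797) = 11100000101

Elias gamma(1797) = '0000000000' + '11100000101' = 000000000011100000101 (21 bits)


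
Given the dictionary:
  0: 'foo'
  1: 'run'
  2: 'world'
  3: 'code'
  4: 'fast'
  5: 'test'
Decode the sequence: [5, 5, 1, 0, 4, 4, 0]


Look up each index in the dictionary:
  5 -> 'test'
  5 -> 'test'
  1 -> 'run'
  0 -> 'foo'
  4 -> 'fast'
  4 -> 'fast'
  0 -> 'foo'

Decoded: "test test run foo fast fast foo"


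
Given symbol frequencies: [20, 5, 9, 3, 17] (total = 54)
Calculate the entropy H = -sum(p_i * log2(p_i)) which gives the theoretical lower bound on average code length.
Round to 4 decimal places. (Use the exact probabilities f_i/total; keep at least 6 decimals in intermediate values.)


Per-symbol terms -p_i * log2(p_i) with p_i = f_i/54:
  p = 20/54 = 0.370370: log2(p) = -1.432959, -p*log2(p) = 0.530726
  p = 5/54 = 0.092593: log2(p) = -3.432959, -p*log2(p) = 0.317867
  p = 9/54 = 0.166667: log2(p) = -2.584963, -p*log2(p) = 0.430827
  p = 3/54 = 0.055556: log2(p) = -4.169925, -p*log2(p) = 0.231663
  p = 17/54 = 0.314815: log2(p) = -1.667425, -p*log2(p) = 0.524930
H = 0.530726 + 0.317867 + 0.430827 + 0.231663 + 0.524930 = 2.036013

H = 2.036 bits/symbol


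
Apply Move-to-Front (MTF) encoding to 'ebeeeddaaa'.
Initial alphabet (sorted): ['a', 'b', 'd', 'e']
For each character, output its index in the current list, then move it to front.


MTF encoding:
'e': index 3 in ['a', 'b', 'd', 'e'] -> ['e', 'a', 'b', 'd']
'b': index 2 in ['e', 'a', 'b', 'd'] -> ['b', 'e', 'a', 'd']
'e': index 1 in ['b', 'e', 'a', 'd'] -> ['e', 'b', 'a', 'd']
'e': index 0 in ['e', 'b', 'a', 'd'] -> ['e', 'b', 'a', 'd']
'e': index 0 in ['e', 'b', 'a', 'd'] -> ['e', 'b', 'a', 'd']
'd': index 3 in ['e', 'b', 'a', 'd'] -> ['d', 'e', 'b', 'a']
'd': index 0 in ['d', 'e', 'b', 'a'] -> ['d', 'e', 'b', 'a']
'a': index 3 in ['d', 'e', 'b', 'a'] -> ['a', 'd', 'e', 'b']
'a': index 0 in ['a', 'd', 'e', 'b'] -> ['a', 'd', 'e', 'b']
'a': index 0 in ['a', 'd', 'e', 'b'] -> ['a', 'd', 'e', 'b']


Output: [3, 2, 1, 0, 0, 3, 0, 3, 0, 0]


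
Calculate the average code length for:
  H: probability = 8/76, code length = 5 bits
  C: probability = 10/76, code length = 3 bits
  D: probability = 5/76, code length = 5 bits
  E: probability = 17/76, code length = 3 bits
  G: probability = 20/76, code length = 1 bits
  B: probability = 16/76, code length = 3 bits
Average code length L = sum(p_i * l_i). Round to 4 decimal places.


Weighted contributions p_i * l_i:
  H: (8/76) * 5 = 40/76
  C: (10/76) * 3 = 30/76
  D: (5/76) * 5 = 25/76
  E: (17/76) * 3 = 51/76
  G: (20/76) * 1 = 20/76
  B: (16/76) * 3 = 48/76
Sum = (40 + 30 + 25 + 51 + 20 + 48)/76 = 214/76

L = 214/76 = 2.8158 bits/symbol


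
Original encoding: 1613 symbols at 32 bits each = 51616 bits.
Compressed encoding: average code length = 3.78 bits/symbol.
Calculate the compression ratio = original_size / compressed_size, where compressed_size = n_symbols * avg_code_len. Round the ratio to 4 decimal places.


original_size = n_symbols * orig_bits = 1613 * 32 = 51616 bits
compressed_size = n_symbols * avg_code_len = 1613 * 3.78 = 6097.14 bits
ratio = original_size / compressed_size = 51616 / 6097.14 = 8.4656

Compression ratio = 8.4656


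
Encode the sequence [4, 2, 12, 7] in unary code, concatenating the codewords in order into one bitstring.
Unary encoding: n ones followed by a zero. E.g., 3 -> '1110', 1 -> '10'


Encode each number as n ones followed by a terminating 0:
  4 -> 11110 (5 bits)
  2 -> 110 (3 bits)
  12 -> 1111111111110 (13 bits)
  7 -> 11111110 (8 bits)
Total length = 5 + 3 + 13 + 8 = 29 bits.

Unary([4, 2, 12, 7]) = 11110110111111111111011111110 (29 bits)


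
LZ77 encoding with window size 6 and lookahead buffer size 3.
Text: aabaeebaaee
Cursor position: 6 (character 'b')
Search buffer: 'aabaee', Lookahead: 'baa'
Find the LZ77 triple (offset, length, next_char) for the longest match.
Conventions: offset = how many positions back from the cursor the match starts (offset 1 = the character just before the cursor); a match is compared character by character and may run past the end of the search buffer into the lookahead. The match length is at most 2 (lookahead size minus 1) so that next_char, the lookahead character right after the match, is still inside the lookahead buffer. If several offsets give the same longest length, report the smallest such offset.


Try each offset into the search buffer:
  offset=1 (pos 5, char 'e'): match length 0
  offset=2 (pos 4, char 'e'): match length 0
  offset=3 (pos 3, char 'a'): match length 0
  offset=4 (pos 2, char 'b'): match length 2
  offset=5 (pos 1, char 'a'): match length 0
  offset=6 (pos 0, char 'a'): match length 0
Longest match has length 2 at offset 4.
next_char = character at position 6 + 2 = 8 -> 'a'

Best match: offset=4, length=2 (matching 'ba' starting at position 2)
LZ77 triple: (4, 2, 'a')


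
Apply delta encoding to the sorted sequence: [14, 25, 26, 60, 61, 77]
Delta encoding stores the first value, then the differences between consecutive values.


First value: 14
Deltas:
  25 - 14 = 11
  26 - 25 = 1
  60 - 26 = 34
  61 - 60 = 1
  77 - 61 = 16


Delta encoded: [14, 11, 1, 34, 1, 16]


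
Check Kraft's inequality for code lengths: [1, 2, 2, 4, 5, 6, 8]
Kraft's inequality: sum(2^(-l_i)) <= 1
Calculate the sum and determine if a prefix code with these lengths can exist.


Sum = 2^(-1) + 2^(-2) + 2^(-2) + 2^(-4) + 2^(-5) + 2^(-6) + 2^(-8)
    = 0.5 + 0.25 + 0.25 + 0.0625 + 0.03125 + 0.015625 + 0.00390625
    = 285/256 = 1.11328125
Since 1.11328125 > 1, Kraft's inequality is NOT satisfied.
A prefix code with these lengths CANNOT exist.

Kraft sum = 1.11328125. Not satisfied.


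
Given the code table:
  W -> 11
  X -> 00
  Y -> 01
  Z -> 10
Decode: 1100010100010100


Decoding:
11 -> W
00 -> X
01 -> Y
01 -> Y
00 -> X
01 -> Y
01 -> Y
00 -> X


Result: WXYYXYYX


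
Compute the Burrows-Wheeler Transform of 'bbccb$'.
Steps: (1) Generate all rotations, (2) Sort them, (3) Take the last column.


Rotations (sorted):
  0: $bbccb -> last char: b
  1: b$bbcc -> last char: c
  2: bbccb$ -> last char: $
  3: bccb$b -> last char: b
  4: cb$bbc -> last char: c
  5: ccb$bb -> last char: b


BWT = bc$bcb


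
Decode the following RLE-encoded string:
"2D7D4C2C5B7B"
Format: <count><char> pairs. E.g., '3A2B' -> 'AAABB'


Expanding each <count><char> pair:
  2D -> 'DD'
  7D -> 'DDDDDDD'
  4C -> 'CCCC'
  2C -> 'CC'
  5B -> 'BBBBB'
  7B -> 'BBBBBBB'

Decoded = DDDDDDDDDCCCCCCBBBBBBBBBBBB


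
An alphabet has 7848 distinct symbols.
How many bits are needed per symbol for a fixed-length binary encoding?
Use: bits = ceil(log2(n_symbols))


log2(7848) = 12.9381
Bracket: 2^12 = 4096 < 7848 <= 2^13 = 8192
So ceil(log2(7848)) = 13

bits = ceil(log2(7848)) = ceil(12.9381) = 13 bits


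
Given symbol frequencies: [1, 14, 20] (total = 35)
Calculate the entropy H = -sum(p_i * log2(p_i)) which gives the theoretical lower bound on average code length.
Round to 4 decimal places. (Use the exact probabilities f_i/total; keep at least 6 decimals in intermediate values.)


Per-symbol terms -p_i * log2(p_i) with p_i = f_i/35:
  p = 1/35 = 0.028571: log2(p) = -5.129283, -p*log2(p) = 0.146551
  p = 14/35 = 0.400000: log2(p) = -1.321928, -p*log2(p) = 0.528771
  p = 20/35 = 0.571429: log2(p) = -0.807355, -p*log2(p) = 0.461346
H = 0.146551 + 0.528771 + 0.461346 = 1.136668

H = 1.1367 bits/symbol
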